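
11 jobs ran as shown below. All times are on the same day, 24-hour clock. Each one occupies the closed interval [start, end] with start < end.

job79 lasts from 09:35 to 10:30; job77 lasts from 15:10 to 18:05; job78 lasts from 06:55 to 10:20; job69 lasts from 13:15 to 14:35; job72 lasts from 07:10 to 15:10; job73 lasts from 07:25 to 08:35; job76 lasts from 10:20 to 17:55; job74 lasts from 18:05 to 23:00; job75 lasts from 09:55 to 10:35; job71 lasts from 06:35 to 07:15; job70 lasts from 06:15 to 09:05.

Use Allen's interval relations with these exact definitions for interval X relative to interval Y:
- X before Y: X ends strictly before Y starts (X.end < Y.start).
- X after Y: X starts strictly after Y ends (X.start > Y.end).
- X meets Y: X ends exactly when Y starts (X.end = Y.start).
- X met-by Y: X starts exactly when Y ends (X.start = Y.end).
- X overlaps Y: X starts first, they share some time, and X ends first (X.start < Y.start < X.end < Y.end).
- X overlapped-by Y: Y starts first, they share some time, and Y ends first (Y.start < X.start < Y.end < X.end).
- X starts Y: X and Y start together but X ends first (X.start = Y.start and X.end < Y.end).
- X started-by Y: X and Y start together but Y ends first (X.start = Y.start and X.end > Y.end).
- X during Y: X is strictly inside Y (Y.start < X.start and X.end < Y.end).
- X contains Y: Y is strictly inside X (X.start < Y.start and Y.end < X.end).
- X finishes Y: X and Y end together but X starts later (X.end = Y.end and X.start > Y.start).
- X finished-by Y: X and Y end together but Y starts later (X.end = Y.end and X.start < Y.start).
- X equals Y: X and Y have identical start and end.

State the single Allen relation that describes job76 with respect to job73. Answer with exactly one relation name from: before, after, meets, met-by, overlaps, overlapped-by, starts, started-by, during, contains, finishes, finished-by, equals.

after

job76 = [10:20, 17:55]; job73 = [07:25, 08:35].
Compare endpoints: job76.start > job73.start, job76.start > job73.end, job76.end > job73.start, job76.end > job73.end.
That pattern is 'after'.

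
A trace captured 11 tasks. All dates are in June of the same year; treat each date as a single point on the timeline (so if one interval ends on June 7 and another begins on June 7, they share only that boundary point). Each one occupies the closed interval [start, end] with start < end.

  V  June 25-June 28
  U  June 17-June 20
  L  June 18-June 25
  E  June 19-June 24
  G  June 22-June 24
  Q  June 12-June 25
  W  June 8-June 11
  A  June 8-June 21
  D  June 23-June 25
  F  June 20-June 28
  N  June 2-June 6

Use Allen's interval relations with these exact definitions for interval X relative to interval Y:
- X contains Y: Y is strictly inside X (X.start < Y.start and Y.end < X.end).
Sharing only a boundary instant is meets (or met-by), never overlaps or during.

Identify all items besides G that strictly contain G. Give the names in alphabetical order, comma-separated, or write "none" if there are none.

Target G = [June 22, June 24].
A [June 8, June 21] → before → no.
D [June 23, June 25] → overlapped-by → no.
E [June 19, June 24] → finished-by → no.
F [June 20, June 28] → contains → yes.
L [June 18, June 25] → contains → yes.
N [June 2, June 6] → before → no.
Q [June 12, June 25] → contains → yes.
U [June 17, June 20] → before → no.
V [June 25, June 28] → after → no.
W [June 8, June 11] → before → no.
Result: F, L, Q.

F, L, Q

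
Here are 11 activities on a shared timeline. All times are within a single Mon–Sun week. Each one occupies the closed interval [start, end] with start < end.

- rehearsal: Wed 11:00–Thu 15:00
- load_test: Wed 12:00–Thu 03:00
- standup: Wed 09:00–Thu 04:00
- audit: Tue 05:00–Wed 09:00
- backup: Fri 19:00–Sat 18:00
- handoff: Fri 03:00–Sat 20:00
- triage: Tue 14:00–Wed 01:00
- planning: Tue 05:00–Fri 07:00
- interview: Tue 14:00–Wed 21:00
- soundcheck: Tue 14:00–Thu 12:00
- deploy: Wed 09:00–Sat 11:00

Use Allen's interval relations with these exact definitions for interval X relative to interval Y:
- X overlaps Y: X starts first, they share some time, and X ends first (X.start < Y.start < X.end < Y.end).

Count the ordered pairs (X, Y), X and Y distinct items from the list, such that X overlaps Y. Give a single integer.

Checking all 110 ordered pairs for relation 'overlaps'; matching pairs in alphabetical order:
(audit, interview): audit overlaps interview ✓
(audit, soundcheck): audit overlaps soundcheck ✓
(deploy, backup): deploy overlaps backup ✓
(deploy, handoff): deploy overlaps handoff ✓
(interview, deploy): interview overlaps deploy ✓
(interview, load_test): interview overlaps load_test ✓
(interview, rehearsal): interview overlaps rehearsal ✓
(interview, standup): interview overlaps standup ✓
(planning, deploy): planning overlaps deploy ✓
(planning, handoff): planning overlaps handoff ✓
(soundcheck, deploy): soundcheck overlaps deploy ✓
(soundcheck, rehearsal): soundcheck overlaps rehearsal ✓
(standup, rehearsal): standup overlaps rehearsal ✓
Count: 13.

13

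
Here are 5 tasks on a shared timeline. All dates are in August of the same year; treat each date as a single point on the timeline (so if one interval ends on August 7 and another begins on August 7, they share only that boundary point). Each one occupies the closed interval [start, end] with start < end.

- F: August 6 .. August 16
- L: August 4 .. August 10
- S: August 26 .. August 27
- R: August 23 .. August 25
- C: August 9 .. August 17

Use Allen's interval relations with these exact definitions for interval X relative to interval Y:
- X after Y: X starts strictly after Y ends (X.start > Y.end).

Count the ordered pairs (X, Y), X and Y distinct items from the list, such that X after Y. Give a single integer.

7

Checking all 20 ordered pairs for relation 'after'; matching pairs in alphabetical order:
(R, C): R after C ✓
(R, F): R after F ✓
(R, L): R after L ✓
(S, C): S after C ✓
(S, F): S after F ✓
(S, L): S after L ✓
(S, R): S after R ✓
Count: 7.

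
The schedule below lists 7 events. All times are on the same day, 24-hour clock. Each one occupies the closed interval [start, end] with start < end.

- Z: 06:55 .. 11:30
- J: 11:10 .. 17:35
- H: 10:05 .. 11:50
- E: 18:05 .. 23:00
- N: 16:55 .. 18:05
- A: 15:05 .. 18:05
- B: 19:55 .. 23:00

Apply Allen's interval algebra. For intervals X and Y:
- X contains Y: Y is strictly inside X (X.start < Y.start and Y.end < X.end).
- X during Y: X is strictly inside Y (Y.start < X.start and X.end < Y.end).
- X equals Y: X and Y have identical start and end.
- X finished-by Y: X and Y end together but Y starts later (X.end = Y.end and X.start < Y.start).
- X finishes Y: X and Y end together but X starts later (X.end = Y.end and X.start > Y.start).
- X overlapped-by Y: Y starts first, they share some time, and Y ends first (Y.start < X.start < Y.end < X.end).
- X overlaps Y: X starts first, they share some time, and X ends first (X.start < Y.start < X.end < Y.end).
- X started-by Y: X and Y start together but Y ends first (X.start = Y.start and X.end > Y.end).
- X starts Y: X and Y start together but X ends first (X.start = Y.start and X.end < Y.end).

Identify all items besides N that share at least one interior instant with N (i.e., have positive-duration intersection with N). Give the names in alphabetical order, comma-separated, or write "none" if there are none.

Target N = [16:55, 18:05].
A [15:05, 18:05] → finished-by → yes.
B [19:55, 23:00] → after → no.
E [18:05, 23:00] → met-by → no.
H [10:05, 11:50] → before → no.
J [11:10, 17:35] → overlaps → yes.
Z [06:55, 11:30] → before → no.
Result: A, J.

A, J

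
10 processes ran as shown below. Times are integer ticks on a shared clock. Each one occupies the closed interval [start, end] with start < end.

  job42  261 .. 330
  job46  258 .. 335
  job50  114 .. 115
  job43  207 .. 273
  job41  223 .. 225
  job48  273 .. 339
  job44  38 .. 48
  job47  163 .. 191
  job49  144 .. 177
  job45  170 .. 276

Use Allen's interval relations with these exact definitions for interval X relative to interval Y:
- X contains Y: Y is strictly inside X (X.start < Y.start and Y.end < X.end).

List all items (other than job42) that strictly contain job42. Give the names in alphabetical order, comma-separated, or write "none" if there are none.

job46

Target job42 = [261, 330].
job41 [223, 225] → before → no.
job43 [207, 273] → overlaps → no.
job44 [38, 48] → before → no.
job45 [170, 276] → overlaps → no.
job46 [258, 335] → contains → yes.
job47 [163, 191] → before → no.
job48 [273, 339] → overlapped-by → no.
job49 [144, 177] → before → no.
job50 [114, 115] → before → no.
Result: job46.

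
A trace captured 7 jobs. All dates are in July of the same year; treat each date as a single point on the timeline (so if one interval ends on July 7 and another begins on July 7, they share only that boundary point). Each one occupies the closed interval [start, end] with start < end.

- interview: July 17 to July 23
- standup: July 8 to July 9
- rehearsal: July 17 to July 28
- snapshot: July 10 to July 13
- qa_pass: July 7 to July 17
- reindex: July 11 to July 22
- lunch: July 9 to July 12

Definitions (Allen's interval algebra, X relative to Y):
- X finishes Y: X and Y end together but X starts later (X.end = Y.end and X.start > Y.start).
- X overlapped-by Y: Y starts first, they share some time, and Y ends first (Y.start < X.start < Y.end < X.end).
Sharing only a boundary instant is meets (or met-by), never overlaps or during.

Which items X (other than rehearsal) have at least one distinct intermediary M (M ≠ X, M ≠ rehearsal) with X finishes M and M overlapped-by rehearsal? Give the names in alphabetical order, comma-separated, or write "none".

Target rehearsal = [July 17, July 28].
Intermediaries M with M overlapped-by rehearsal: none.
Union: none.

none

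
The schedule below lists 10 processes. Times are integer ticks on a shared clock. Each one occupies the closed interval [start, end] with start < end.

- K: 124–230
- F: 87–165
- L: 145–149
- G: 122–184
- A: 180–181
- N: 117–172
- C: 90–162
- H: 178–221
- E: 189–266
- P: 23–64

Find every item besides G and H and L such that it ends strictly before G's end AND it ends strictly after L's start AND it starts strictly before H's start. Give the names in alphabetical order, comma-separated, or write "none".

Conditions: its end is strictly before G's end (X.end < 184) AND its end is strictly after L's start (X.end > 145) AND its start is strictly before H's start (X.start < 178).
A: end 181 < 184? ✓; end 181 > 145? ✓; start 180 < 178? ✗ → no.
C: end 162 < 184? ✓; end 162 > 145? ✓; start 90 < 178? ✓ → yes.
E: end 266 < 184? ✗; end 266 > 145? ✓; start 189 < 178? ✗ → no.
F: end 165 < 184? ✓; end 165 > 145? ✓; start 87 < 178? ✓ → yes.
K: end 230 < 184? ✗; end 230 > 145? ✓; start 124 < 178? ✓ → no.
N: end 172 < 184? ✓; end 172 > 145? ✓; start 117 < 178? ✓ → yes.
P: end 64 < 184? ✓; end 64 > 145? ✗; start 23 < 178? ✓ → no.
Result: C, F, N.

C, F, N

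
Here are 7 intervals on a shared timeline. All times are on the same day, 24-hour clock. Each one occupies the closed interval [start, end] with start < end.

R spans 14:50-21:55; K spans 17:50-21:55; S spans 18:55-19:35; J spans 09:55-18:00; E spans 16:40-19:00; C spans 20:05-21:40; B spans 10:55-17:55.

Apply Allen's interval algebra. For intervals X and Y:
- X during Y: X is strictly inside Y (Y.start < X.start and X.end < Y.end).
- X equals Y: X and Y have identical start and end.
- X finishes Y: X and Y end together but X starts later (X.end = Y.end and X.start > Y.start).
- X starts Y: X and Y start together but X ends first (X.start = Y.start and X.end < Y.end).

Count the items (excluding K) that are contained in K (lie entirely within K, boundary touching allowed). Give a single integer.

2

Target K = [17:50, 21:55].
B [10:55, 17:55] → overlaps → no.
C [20:05, 21:40] → during → counts.
E [16:40, 19:00] → overlaps → no.
J [09:55, 18:00] → overlaps → no.
R [14:50, 21:55] → finished-by → no.
S [18:55, 19:35] → during → counts.
Total: 2.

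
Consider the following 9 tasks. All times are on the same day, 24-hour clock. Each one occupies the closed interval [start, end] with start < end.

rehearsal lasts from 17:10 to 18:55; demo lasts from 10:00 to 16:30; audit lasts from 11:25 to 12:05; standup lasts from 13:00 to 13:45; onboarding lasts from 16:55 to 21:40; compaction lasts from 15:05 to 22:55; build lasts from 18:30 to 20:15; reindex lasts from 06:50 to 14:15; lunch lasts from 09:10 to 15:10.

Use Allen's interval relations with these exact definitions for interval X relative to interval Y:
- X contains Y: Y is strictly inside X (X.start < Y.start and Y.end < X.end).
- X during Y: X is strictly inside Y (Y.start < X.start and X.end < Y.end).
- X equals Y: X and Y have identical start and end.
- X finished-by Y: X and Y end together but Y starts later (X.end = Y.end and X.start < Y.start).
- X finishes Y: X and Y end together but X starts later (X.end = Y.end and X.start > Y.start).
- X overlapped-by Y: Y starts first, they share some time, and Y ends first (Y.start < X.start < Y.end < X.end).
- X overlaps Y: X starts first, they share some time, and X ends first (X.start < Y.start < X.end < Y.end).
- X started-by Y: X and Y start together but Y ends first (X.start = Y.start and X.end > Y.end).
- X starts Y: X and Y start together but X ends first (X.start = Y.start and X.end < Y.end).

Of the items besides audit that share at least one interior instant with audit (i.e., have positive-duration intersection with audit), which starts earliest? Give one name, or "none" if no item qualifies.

Target audit = [11:25, 12:05].
build [18:30, 20:15] → after → excluded.
compaction [15:05, 22:55] → after → excluded.
demo [10:00, 16:30] → contains → candidate.
lunch [09:10, 15:10] → contains → candidate.
onboarding [16:55, 21:40] → after → excluded.
rehearsal [17:10, 18:55] → after → excluded.
reindex [06:50, 14:15] → contains → candidate.
standup [13:00, 13:45] → after → excluded.
Among candidates, earliest start is 06:50 → reindex.

reindex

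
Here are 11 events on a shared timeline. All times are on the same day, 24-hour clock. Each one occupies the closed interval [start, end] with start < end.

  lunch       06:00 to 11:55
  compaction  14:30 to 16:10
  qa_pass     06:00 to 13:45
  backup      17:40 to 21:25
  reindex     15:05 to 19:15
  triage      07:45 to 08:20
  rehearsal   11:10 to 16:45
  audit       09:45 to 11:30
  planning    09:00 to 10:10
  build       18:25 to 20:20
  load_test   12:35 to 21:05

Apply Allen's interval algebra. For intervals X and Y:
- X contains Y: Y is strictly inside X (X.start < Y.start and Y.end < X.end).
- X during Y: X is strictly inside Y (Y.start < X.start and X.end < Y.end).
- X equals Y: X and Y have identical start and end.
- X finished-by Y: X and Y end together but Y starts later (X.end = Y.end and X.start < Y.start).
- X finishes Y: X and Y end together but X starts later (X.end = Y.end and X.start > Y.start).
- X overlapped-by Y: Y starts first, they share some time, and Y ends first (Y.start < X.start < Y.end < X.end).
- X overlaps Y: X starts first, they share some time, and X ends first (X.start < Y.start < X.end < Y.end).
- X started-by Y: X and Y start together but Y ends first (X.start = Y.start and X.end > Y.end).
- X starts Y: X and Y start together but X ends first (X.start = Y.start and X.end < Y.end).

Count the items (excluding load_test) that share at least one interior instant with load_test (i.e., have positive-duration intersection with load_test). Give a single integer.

6

Target load_test = [12:35, 21:05].
audit [09:45, 11:30] → before → no.
backup [17:40, 21:25] → overlapped-by → counts.
build [18:25, 20:20] → during → counts.
compaction [14:30, 16:10] → during → counts.
lunch [06:00, 11:55] → before → no.
planning [09:00, 10:10] → before → no.
qa_pass [06:00, 13:45] → overlaps → counts.
rehearsal [11:10, 16:45] → overlaps → counts.
reindex [15:05, 19:15] → during → counts.
triage [07:45, 08:20] → before → no.
Total: 6.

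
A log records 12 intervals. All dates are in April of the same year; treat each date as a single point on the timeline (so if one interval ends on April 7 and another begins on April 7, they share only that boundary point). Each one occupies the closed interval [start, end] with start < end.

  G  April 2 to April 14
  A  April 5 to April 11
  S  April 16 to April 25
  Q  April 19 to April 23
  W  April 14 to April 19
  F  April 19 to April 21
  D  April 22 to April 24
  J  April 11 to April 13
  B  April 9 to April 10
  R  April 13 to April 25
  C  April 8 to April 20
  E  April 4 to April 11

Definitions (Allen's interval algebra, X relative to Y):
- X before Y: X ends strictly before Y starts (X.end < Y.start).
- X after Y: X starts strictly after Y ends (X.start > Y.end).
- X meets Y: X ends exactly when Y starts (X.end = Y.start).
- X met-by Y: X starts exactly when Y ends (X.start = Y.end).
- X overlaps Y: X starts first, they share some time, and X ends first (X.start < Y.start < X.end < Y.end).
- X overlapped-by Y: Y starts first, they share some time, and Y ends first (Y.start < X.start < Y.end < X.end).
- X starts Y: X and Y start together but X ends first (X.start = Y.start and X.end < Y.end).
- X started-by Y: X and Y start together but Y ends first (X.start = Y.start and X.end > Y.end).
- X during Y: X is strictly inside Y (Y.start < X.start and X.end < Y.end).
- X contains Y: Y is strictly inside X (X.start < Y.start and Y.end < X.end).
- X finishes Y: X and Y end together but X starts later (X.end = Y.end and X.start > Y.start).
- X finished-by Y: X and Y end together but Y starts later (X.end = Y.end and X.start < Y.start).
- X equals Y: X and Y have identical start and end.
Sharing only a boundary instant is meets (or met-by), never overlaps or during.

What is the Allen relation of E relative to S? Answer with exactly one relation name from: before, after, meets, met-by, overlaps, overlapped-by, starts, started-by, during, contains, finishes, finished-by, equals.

before

E = [April 4, April 11]; S = [April 16, April 25].
Compare endpoints: E.start < S.start, E.start < S.end, E.end < S.start, E.end < S.end.
That pattern is 'before'.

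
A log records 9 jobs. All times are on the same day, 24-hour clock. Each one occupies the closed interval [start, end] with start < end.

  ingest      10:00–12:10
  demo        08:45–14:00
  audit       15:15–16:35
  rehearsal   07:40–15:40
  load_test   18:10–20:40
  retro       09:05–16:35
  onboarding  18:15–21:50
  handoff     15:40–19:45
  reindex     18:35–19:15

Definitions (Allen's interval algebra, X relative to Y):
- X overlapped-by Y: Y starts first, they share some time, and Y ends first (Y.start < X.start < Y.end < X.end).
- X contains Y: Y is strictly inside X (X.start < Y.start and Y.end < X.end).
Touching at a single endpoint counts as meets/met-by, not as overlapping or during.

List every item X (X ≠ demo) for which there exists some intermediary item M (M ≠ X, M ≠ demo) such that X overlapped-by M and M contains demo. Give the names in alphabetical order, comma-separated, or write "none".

Target demo = [08:45, 14:00].
Intermediaries M with M contains demo: rehearsal.
Via rehearsal — items with X overlapped-by rehearsal: audit, retro.
Union: audit, retro.

audit, retro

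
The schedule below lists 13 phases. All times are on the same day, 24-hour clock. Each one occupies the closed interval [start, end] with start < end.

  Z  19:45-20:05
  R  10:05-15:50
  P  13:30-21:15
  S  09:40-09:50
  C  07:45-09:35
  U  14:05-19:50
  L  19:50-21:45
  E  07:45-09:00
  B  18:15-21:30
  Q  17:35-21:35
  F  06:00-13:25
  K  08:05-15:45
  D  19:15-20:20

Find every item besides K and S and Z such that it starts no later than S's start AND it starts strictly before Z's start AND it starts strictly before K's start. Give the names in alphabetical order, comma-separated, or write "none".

Conditions: its start is no later than S's start (X.start <= 09:40) AND its start is strictly before Z's start (X.start < 19:45) AND its start is strictly before K's start (X.start < 08:05).
B: start 18:15 <= 09:40? ✗; start 18:15 < 19:45? ✓; start 18:15 < 08:05? ✗ → no.
C: start 07:45 <= 09:40? ✓; start 07:45 < 19:45? ✓; start 07:45 < 08:05? ✓ → yes.
D: start 19:15 <= 09:40? ✗; start 19:15 < 19:45? ✓; start 19:15 < 08:05? ✗ → no.
E: start 07:45 <= 09:40? ✓; start 07:45 < 19:45? ✓; start 07:45 < 08:05? ✓ → yes.
F: start 06:00 <= 09:40? ✓; start 06:00 < 19:45? ✓; start 06:00 < 08:05? ✓ → yes.
L: start 19:50 <= 09:40? ✗; start 19:50 < 19:45? ✗; start 19:50 < 08:05? ✗ → no.
P: start 13:30 <= 09:40? ✗; start 13:30 < 19:45? ✓; start 13:30 < 08:05? ✗ → no.
Q: start 17:35 <= 09:40? ✗; start 17:35 < 19:45? ✓; start 17:35 < 08:05? ✗ → no.
R: start 10:05 <= 09:40? ✗; start 10:05 < 19:45? ✓; start 10:05 < 08:05? ✗ → no.
U: start 14:05 <= 09:40? ✗; start 14:05 < 19:45? ✓; start 14:05 < 08:05? ✗ → no.
Result: C, E, F.

C, E, F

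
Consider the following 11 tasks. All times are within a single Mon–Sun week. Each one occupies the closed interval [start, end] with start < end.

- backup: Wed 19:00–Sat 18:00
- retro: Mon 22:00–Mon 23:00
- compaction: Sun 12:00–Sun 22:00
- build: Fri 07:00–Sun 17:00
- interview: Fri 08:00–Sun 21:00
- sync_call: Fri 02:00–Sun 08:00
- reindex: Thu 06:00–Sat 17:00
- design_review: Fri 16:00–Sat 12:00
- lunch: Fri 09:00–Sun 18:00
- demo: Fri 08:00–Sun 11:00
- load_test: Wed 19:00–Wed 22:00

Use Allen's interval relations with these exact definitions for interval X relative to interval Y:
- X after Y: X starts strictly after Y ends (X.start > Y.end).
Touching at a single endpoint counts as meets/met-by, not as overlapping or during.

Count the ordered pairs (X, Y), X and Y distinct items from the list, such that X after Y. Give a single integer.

Checking all 110 ordered pairs for relation 'after'; matching pairs in alphabetical order:
(backup, retro): backup after retro ✓
(build, load_test): build after load_test ✓
(build, retro): build after retro ✓
(compaction, backup): compaction after backup ✓
(compaction, demo): compaction after demo ✓
(compaction, design_review): compaction after design_review ✓
(compaction, load_test): compaction after load_test ✓
(compaction, reindex): compaction after reindex ✓
(compaction, retro): compaction after retro ✓
(compaction, sync_call): compaction after sync_call ✓
(demo, load_test): demo after load_test ✓
(demo, retro): demo after retro ✓
(design_review, load_test): design_review after load_test ✓
(design_review, retro): design_review after retro ✓
(interview, load_test): interview after load_test ✓
(interview, retro): interview after retro ✓
(load_test, retro): load_test after retro ✓
(lunch, load_test): lunch after load_test ✓
(lunch, retro): lunch after retro ✓
(reindex, load_test): reindex after load_test ✓
(reindex, retro): reindex after retro ✓
(sync_call, load_test): sync_call after load_test ✓
(sync_call, retro): sync_call after retro ✓
Count: 23.

23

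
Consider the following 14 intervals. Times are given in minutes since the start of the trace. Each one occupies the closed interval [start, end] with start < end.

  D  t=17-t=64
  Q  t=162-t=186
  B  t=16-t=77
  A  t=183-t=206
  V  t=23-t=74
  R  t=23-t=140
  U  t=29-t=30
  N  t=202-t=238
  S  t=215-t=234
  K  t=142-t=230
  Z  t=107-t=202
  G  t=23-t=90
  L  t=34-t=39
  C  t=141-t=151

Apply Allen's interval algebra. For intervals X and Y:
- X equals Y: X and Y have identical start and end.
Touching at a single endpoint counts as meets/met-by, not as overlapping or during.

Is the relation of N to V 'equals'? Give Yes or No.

N = [t=202, t=238], V = [t=23, t=74].
Actual relation of N to V: after.
Asked whether 'equals' holds → No.

No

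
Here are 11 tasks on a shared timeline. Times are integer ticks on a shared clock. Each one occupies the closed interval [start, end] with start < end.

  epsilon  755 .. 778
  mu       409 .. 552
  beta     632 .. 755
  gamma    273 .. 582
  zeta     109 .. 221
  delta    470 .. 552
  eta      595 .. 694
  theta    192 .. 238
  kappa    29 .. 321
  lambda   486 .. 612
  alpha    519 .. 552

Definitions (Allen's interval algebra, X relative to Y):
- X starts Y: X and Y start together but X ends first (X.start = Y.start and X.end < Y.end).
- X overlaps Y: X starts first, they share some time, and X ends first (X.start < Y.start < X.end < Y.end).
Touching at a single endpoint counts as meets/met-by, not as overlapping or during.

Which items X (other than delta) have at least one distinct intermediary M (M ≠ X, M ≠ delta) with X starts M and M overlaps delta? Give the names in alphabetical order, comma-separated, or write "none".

none

Target delta = [470, 552].
Intermediaries M with M overlaps delta: none.
Union: none.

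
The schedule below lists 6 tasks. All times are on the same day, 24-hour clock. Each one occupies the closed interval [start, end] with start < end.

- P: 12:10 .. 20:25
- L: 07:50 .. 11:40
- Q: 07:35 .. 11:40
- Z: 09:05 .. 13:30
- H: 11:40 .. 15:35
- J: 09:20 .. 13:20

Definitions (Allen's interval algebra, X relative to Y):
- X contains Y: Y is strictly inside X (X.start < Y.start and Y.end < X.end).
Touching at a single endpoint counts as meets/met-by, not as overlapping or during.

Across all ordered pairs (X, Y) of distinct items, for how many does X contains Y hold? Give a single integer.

1

Checking all 30 ordered pairs for relation 'contains'; matching pairs in alphabetical order:
(Z, J): Z contains J ✓
Count: 1.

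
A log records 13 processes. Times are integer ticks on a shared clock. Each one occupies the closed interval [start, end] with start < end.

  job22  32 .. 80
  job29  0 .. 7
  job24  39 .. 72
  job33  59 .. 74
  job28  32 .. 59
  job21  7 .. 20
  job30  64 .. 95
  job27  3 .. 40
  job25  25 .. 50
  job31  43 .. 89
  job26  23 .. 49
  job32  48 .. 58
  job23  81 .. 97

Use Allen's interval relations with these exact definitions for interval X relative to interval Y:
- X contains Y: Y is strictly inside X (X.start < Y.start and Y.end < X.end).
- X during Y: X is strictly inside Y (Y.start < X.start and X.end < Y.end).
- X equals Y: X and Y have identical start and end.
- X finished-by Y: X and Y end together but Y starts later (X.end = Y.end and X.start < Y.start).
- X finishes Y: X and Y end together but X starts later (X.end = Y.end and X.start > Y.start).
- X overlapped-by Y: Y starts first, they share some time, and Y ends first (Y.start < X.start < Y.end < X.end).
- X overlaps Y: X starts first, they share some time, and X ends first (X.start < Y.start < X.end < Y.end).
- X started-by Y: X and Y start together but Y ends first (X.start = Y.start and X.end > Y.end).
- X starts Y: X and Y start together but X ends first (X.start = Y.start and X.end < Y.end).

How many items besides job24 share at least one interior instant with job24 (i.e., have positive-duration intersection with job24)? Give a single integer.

9

Target job24 = [39, 72].
job21 [7, 20] → before → no.
job22 [32, 80] → contains → counts.
job23 [81, 97] → after → no.
job25 [25, 50] → overlaps → counts.
job26 [23, 49] → overlaps → counts.
job27 [3, 40] → overlaps → counts.
job28 [32, 59] → overlaps → counts.
job29 [0, 7] → before → no.
job30 [64, 95] → overlapped-by → counts.
job31 [43, 89] → overlapped-by → counts.
job32 [48, 58] → during → counts.
job33 [59, 74] → overlapped-by → counts.
Total: 9.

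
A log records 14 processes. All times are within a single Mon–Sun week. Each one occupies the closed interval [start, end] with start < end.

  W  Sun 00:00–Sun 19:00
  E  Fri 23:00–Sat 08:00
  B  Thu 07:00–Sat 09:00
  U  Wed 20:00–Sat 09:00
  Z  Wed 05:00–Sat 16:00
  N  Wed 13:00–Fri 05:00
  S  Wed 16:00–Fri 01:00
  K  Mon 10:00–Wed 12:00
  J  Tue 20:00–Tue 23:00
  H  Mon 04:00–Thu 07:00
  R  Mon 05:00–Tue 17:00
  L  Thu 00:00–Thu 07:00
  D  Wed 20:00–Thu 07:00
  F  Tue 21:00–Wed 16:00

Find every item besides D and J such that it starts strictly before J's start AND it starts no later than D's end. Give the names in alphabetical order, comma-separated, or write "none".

H, K, R

Conditions: its start is strictly before J's start (X.start < Tue 20:00) AND its start is no later than D's end (X.start <= Thu 07:00).
B: start Thu 07:00 < Tue 20:00? ✗; start Thu 07:00 <= Thu 07:00? ✓ → no.
E: start Fri 23:00 < Tue 20:00? ✗; start Fri 23:00 <= Thu 07:00? ✗ → no.
F: start Tue 21:00 < Tue 20:00? ✗; start Tue 21:00 <= Thu 07:00? ✓ → no.
H: start Mon 04:00 < Tue 20:00? ✓; start Mon 04:00 <= Thu 07:00? ✓ → yes.
K: start Mon 10:00 < Tue 20:00? ✓; start Mon 10:00 <= Thu 07:00? ✓ → yes.
L: start Thu 00:00 < Tue 20:00? ✗; start Thu 00:00 <= Thu 07:00? ✓ → no.
N: start Wed 13:00 < Tue 20:00? ✗; start Wed 13:00 <= Thu 07:00? ✓ → no.
R: start Mon 05:00 < Tue 20:00? ✓; start Mon 05:00 <= Thu 07:00? ✓ → yes.
S: start Wed 16:00 < Tue 20:00? ✗; start Wed 16:00 <= Thu 07:00? ✓ → no.
U: start Wed 20:00 < Tue 20:00? ✗; start Wed 20:00 <= Thu 07:00? ✓ → no.
W: start Sun 00:00 < Tue 20:00? ✗; start Sun 00:00 <= Thu 07:00? ✗ → no.
Z: start Wed 05:00 < Tue 20:00? ✗; start Wed 05:00 <= Thu 07:00? ✓ → no.
Result: H, K, R.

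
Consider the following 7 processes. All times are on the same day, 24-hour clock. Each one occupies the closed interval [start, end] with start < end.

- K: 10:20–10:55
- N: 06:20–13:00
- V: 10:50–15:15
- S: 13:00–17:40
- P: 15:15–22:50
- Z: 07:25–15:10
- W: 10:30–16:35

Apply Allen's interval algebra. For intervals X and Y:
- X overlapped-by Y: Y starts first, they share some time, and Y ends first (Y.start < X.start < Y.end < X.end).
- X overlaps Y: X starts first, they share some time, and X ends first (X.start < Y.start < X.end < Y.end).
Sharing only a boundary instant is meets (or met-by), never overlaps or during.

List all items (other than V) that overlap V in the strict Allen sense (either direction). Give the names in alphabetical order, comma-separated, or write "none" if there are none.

Target V = [10:50, 15:15].
K [10:20, 10:55] → overlaps → yes.
N [06:20, 13:00] → overlaps → yes.
P [15:15, 22:50] → met-by → no.
S [13:00, 17:40] → overlapped-by → yes.
W [10:30, 16:35] → contains → no.
Z [07:25, 15:10] → overlaps → yes.
Result: K, N, S, Z.

K, N, S, Z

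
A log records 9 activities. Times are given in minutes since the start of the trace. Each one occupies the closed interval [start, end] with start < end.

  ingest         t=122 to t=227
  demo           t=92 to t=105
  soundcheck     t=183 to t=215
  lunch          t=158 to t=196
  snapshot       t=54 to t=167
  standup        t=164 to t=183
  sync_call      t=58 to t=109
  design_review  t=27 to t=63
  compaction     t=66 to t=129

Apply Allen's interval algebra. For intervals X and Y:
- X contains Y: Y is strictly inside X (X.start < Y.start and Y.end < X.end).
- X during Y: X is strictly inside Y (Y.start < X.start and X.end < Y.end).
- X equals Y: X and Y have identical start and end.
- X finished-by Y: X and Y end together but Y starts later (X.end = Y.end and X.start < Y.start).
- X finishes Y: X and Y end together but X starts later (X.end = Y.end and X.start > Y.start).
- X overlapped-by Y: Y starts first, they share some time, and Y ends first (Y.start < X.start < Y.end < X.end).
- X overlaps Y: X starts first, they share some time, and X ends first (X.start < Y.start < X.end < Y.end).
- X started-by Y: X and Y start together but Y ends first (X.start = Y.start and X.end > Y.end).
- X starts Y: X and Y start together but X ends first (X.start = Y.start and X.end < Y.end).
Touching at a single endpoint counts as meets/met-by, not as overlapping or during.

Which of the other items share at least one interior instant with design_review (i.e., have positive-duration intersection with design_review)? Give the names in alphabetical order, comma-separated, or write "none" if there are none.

snapshot, sync_call

Target design_review = [t=27, t=63].
compaction [t=66, t=129] → after → no.
demo [t=92, t=105] → after → no.
ingest [t=122, t=227] → after → no.
lunch [t=158, t=196] → after → no.
snapshot [t=54, t=167] → overlapped-by → yes.
soundcheck [t=183, t=215] → after → no.
standup [t=164, t=183] → after → no.
sync_call [t=58, t=109] → overlapped-by → yes.
Result: snapshot, sync_call.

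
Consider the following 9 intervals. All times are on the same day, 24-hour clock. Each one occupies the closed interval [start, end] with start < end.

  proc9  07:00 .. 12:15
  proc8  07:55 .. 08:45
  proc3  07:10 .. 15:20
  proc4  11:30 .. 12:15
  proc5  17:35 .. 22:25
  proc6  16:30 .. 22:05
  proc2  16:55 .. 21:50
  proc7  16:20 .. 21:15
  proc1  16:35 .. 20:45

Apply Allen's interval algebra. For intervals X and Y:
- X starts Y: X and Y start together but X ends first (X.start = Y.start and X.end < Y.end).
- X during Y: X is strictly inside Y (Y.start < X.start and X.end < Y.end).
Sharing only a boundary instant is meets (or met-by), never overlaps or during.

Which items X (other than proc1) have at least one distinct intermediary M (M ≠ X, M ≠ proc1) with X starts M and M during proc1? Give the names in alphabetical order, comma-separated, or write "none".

none

Target proc1 = [16:35, 20:45].
Intermediaries M with M during proc1: none.
Union: none.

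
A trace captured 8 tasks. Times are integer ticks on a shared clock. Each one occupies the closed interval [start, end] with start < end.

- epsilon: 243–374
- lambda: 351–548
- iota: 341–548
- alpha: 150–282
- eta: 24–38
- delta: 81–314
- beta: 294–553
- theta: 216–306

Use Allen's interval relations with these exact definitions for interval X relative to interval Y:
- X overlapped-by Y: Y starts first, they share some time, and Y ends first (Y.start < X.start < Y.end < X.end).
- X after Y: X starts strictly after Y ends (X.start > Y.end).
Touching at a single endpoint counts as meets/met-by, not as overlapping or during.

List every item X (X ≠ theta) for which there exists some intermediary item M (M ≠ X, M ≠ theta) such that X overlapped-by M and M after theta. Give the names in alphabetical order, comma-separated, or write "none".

Target theta = [216, 306].
Intermediaries M with M after theta: iota, lambda.
Via iota — items with X overlapped-by iota: none.
Via lambda — items with X overlapped-by lambda: none.
Union: none.

none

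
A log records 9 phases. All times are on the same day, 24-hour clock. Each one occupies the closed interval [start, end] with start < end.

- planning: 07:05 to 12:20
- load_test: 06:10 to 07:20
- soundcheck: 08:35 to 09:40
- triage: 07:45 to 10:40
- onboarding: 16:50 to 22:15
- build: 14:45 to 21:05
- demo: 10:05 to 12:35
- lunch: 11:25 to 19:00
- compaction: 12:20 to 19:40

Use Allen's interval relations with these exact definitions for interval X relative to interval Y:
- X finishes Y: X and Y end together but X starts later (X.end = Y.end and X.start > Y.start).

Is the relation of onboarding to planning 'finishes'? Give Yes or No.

onboarding = [16:50, 22:15], planning = [07:05, 12:20].
Actual relation of onboarding to planning: after.
Asked whether 'finishes' holds → No.

No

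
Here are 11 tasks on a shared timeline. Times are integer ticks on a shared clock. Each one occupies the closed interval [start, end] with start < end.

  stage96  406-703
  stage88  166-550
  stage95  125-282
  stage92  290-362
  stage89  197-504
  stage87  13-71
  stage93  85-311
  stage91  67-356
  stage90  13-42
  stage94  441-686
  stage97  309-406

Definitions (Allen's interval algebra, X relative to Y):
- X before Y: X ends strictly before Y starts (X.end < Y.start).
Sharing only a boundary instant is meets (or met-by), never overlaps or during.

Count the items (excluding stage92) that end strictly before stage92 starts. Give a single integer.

Target stage92 = [290, 362].
stage87 [13, 71] → before → counts.
stage88 [166, 550] → contains → no.
stage89 [197, 504] → contains → no.
stage90 [13, 42] → before → counts.
stage91 [67, 356] → overlaps → no.
stage93 [85, 311] → overlaps → no.
stage94 [441, 686] → after → no.
stage95 [125, 282] → before → counts.
stage96 [406, 703] → after → no.
stage97 [309, 406] → overlapped-by → no.
Total: 3.

3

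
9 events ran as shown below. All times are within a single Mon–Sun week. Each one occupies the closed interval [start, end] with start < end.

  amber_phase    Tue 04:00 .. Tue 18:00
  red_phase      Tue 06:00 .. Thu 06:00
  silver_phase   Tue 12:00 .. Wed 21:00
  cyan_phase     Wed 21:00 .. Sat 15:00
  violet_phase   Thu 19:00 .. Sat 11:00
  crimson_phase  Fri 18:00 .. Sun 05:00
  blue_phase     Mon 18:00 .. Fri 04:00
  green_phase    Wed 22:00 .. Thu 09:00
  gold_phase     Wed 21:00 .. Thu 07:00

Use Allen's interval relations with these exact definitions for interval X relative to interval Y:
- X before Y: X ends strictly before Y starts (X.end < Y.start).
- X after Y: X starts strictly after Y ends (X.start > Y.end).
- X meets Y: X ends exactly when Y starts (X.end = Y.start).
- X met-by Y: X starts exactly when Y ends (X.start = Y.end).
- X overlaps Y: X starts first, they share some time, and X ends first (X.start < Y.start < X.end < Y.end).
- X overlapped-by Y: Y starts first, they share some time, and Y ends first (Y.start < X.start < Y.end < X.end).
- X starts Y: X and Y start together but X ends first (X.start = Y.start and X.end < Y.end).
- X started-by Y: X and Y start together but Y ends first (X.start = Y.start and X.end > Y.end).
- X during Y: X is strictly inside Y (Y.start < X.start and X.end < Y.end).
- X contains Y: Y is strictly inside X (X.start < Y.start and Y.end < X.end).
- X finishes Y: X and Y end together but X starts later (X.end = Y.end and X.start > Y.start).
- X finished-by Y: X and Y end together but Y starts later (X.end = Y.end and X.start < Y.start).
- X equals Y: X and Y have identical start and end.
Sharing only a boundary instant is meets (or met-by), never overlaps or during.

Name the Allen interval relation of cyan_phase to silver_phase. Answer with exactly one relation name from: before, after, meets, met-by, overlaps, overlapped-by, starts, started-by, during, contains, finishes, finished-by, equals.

cyan_phase = [Wed 21:00, Sat 15:00]; silver_phase = [Tue 12:00, Wed 21:00].
Compare endpoints: cyan_phase.start > silver_phase.start, cyan_phase.start = silver_phase.end, cyan_phase.end > silver_phase.start, cyan_phase.end > silver_phase.end.
That pattern is 'met-by'.

met-by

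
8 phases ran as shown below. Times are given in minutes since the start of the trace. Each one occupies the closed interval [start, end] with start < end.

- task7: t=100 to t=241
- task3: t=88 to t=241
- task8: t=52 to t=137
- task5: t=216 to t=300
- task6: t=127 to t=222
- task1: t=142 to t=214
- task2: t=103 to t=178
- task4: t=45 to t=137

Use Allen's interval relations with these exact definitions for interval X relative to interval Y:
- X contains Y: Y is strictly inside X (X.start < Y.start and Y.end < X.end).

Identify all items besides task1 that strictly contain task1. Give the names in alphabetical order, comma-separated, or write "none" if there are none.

Target task1 = [t=142, t=214].
task2 [t=103, t=178] → overlaps → no.
task3 [t=88, t=241] → contains → yes.
task4 [t=45, t=137] → before → no.
task5 [t=216, t=300] → after → no.
task6 [t=127, t=222] → contains → yes.
task7 [t=100, t=241] → contains → yes.
task8 [t=52, t=137] → before → no.
Result: task3, task6, task7.

task3, task6, task7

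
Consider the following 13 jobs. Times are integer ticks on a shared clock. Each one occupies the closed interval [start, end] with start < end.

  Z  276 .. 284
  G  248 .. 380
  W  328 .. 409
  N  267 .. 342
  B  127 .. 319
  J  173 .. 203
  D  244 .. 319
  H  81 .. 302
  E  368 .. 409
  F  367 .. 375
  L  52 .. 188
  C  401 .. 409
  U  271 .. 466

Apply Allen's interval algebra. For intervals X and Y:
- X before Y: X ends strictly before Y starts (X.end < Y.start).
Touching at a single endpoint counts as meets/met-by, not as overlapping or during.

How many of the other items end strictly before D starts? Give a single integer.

2

Target D = [244, 319].
B [127, 319] → finished-by → no.
C [401, 409] → after → no.
E [368, 409] → after → no.
F [367, 375] → after → no.
G [248, 380] → overlapped-by → no.
H [81, 302] → overlaps → no.
J [173, 203] → before → counts.
L [52, 188] → before → counts.
N [267, 342] → overlapped-by → no.
U [271, 466] → overlapped-by → no.
W [328, 409] → after → no.
Z [276, 284] → during → no.
Total: 2.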